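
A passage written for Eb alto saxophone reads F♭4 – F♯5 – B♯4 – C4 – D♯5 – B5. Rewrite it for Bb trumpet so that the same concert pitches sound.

First find concert pitch: the Eb alto saxophone sounds a major sixth below written, so F♭4 F♯5 B♯4 C4 D♯5 B5 sounds Abb3 A4 D#4 Eb3 F#4 D5.
Then write for Bb trumpet: it sounds a major second below written, so the part must be a major second above concert.
Abb3 → Bbb3
A4 → B4
D#4 → E#4
Eb3 → F3
F#4 → G#4
D5 → E5

Bbb3 B4 E#4 F3 G#4 E5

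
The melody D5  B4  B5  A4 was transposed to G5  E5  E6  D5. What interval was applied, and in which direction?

up a perfect fourth

From D5 to G5 is 4 letter names — a fourth of some quality.
D5 to G5 is 5 semitones, which makes it a perfect fourth; the second version is higher, so the direction is up.
Checking another pair — A4 → D5 — gives the same interval.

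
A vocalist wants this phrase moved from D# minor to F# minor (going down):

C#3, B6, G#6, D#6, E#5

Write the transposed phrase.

From D# down to F# is a major sixth; apply that to each pitch.
C#3 to E2
B6 to D6
G#6 to B5
D#6 to F#5
E#5 to G#4

E2 D6 B5 F#5 G#4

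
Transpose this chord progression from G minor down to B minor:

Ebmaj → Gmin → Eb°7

G minor down to B minor is a minor sixth; each chord root moves by that interval while the quality stays the same.
Ebmaj: root Eb down a minor sixth → G, giving Gmaj.
Gmin: root G down a minor sixth → B, giving Bmin.
Eb°7: root Eb down a minor sixth → G, giving G°7.

Gmaj Bmin G°7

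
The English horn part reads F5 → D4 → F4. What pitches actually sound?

Bb4 G3 Bb3

Written C4 on the English horn sounds as F3, a perfect fifth lower; apply that shift to every note.
F5 becomes Bb4
D4 becomes G3
F4 becomes Bb3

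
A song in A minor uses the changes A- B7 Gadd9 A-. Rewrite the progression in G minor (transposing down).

A minor down to G minor is a major second; each chord root moves by that interval while the quality stays the same.
A-: root A down a major second → G, giving G-.
B7: root B down a major second → A, giving A7.
Gadd9: root G down a major second → F, giving Fadd9.
A-: root A down a major second → G, giving G-.

G- A7 Fadd9 G-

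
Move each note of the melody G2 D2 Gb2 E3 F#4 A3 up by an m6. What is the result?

Eb3 Bb2 Ebb3 C4 D5 F4

G2: a sixth up reaches E, and 8 semitones makes it Eb3.
A minor sixth up from D2 gives Bb2.
Gb2 up a minor sixth is Ebb3.
A minor sixth up from E3 gives C4.
F#4 up a minor sixth is D5.
A3: a sixth up reaches F, and 8 semitones makes it F4.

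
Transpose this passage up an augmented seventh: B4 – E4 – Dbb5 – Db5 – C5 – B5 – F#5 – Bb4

A##5 D##5 C6 C#6 B#5 A##6 E##6 A#5

B4 to A##5
E4 to D##5
Dbb5 to C6
Db5 to C#6
C5 to B#5
B5 to A##6
F#5 to E##6
Bb4 to A#5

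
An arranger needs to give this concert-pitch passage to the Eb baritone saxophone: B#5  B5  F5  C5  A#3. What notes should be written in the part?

G##7 G#7 D7 A6 F##5

The Eb baritone saxophone sounds a major thirteenth below written, so the written part must be a major thirteenth above concert — transpose each note up.
B#5 becomes G##7
B5 becomes G#7
F5 becomes D7
C5 becomes A6
A#3 becomes F##5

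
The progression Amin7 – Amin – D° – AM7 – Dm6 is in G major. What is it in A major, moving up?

G major up to A major is a major second; each chord root moves by that interval while the quality stays the same.
Amin7: root A up a major second → B, giving Bmin7.
Amin: root A up a major second → B, giving Bmin.
D°: root D up a major second → E, giving E°.
AM7: root A up a major second → B, giving BM7.
Dm6: root D up a major second → E, giving Em6.

Bmin7 Bmin E° BM7 Em6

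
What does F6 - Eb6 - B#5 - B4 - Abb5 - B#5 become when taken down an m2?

E6 D6 A##5 A#4 Gb5 A##5

F6 becomes E6
Eb6 becomes D6
B#5 becomes A##5
B4 becomes A#4
Abb5 becomes Gb5
B#5 becomes A##5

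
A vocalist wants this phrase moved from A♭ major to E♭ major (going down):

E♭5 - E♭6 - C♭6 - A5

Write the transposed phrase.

Bb4 Bb5 Gb5 E5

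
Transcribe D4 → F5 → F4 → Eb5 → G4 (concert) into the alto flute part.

G4 Bb5 Bb4 Ab5 C5

Written C4 sounds as G3 on the alto flute, so concert pitches are written a perfect fourth up.
D4 becomes G4
F5 becomes Bb5
F4 becomes Bb4
Eb5 becomes Ab5
G4 becomes C5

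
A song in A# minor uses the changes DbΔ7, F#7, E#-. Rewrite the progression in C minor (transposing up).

A# minor up to C minor is a diminished third; each chord root moves by that interval while the quality stays the same.
DbΔ7: root Db up a diminished third → Fbb, giving FbbΔ7.
F#7: root F# up a diminished third → Ab, giving Ab7.
E#-: root E# up a diminished third → G, giving G-.

FbbΔ7 Ab7 G-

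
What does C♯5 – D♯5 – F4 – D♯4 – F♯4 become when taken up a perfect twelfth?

C#5 up a perfect twelfth is G#6.
D#5: a twelfth up reaches A, and 19 semitones makes it A#6.
F4 up a perfect twelfth is C6.
A perfect twelfth up from D#4 gives A#5.
A perfect twelfth up from F#4 gives C#6.

G#6 A#6 C6 A#5 C#6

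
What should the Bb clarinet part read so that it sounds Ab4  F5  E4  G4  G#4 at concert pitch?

Bb4 G5 F#4 A4 A#4

Written C4 sounds as Bb3 on the Bb clarinet, so concert pitches are written a major second up.
Ab4 to Bb4
F5 to G5
E4 to F#4
G4 to A4
G#4 to A#4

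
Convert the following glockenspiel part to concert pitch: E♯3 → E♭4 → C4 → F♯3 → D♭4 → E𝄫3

The glockenspiel sounds a perfect fifteenth above written, so transpose each written note up a perfect fifteenth.
E#3 gives E#5
Eb4 gives Eb6
C4 gives C6
F#3 gives F#5
Db4 gives Db6
Ebb3 gives Ebb5

E#5 Eb6 C6 F#5 Db6 Ebb5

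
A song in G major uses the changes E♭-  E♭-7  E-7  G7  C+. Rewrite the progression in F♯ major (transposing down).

D- D-7 D#-7 F#7 B+

G major down to F♯ major is a minor second; each chord root moves by that interval while the quality stays the same.
E♭-: root E♭ down a minor second → D, giving D-.
E♭-7: root E♭ down a minor second → D, giving D-7.
E-7: root E down a minor second → D#, giving D#-7.
G7: root G down a minor second → F#, giving F#7.
C+: root C down a minor second → B, giving B+.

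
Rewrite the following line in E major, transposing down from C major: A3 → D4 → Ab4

C#3 F#3 C4

From C down to E is a minor sixth; apply that to each pitch.
A3 -> C#3
D4 -> F#3
Ab4 -> C4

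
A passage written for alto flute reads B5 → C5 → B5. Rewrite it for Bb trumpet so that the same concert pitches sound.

G#5 A4 G#5

First find concert pitch: the alto flute sounds a perfect fourth below written, so B5 C5 B5 sounds F#5 G4 F#5.
Then write for Bb trumpet: it sounds a major second below written, so the part must be a major second above concert.
F#5 → G#5
G4 → A4
F#5 → G#5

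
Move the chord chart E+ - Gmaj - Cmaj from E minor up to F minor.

F+ Abmaj Dbmaj

E minor up to F minor is a minor second; each chord root moves by that interval while the quality stays the same.
E+: root E up a minor second → F, giving F+.
Gmaj: root G up a minor second → Ab, giving Abmaj.
Cmaj: root C up a minor second → Db, giving Dbmaj.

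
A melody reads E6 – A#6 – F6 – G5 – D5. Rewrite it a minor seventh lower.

E6 down a minor seventh is F#5.
A minor seventh down from A#6 gives B#5.
F6: a seventh down reaches G, and 10 semitones makes it G5.
G5: a seventh down reaches A, and 10 semitones makes it A4.
D5: a seventh down reaches E, and 10 semitones makes it E4.

F#5 B#5 G5 A4 E4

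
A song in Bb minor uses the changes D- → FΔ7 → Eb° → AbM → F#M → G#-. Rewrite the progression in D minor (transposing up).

F#- AΔ7 G° CM A#M B#-

Bb minor up to D minor is a major third; each chord root moves by that interval while the quality stays the same.
D-: root D up a major third → F#, giving F#-.
FΔ7: root F up a major third → A, giving AΔ7.
Eb°: root Eb up a major third → G, giving G°.
AbM: root Ab up a major third → C, giving CM.
F#M: root F# up a major third → A#, giving A#M.
G#-: root G# up a major third → B#, giving B#-.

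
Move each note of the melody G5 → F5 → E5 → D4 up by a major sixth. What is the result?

G5 gives E6
F5 gives D6
E5 gives C#6
D4 gives B4

E6 D6 C#6 B4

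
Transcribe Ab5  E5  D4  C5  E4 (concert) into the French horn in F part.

The French horn in F sounds a perfect fifth below written, so the written part must be a perfect fifth above concert — transpose each note up.
Ab5 gives Eb6
E5 gives B5
D4 gives A4
C5 gives G5
E4 gives B4

Eb6 B5 A4 G5 B4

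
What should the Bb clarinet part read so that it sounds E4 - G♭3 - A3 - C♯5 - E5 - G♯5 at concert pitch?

F#4 Ab3 B3 D#5 F#5 A#5

The Bb clarinet sounds a major second below written, so the written part must be a major second above concert — transpose each note up.
E4 to F#4
Gb3 to Ab3
A3 to B3
C#5 to D#5
E5 to F#5
G#5 to A#5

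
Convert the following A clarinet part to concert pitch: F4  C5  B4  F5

D4 A4 G#4 D5

The A clarinet sounds a minor third below written, so transpose each written note down a minor third.
F4 → D4
C5 → A4
B4 → G#4
F5 → D5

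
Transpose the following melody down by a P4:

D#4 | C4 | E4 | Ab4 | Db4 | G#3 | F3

A#3 G3 B3 Eb4 Ab3 D#3 C3

A perfect fourth down from D#4 gives A#3.
A perfect fourth down from C4 gives G3.
A perfect fourth down from E4 gives B3.
A perfect fourth down from Ab4 gives Eb4.
Db4: a fourth down reaches A, and 5 semitones makes it Ab3.
G#3: a fourth down reaches D, and 5 semitones makes it D#3.
A perfect fourth down from F3 gives C3.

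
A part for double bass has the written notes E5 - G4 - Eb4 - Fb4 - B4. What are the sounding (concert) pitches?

Written C4 on the double bass sounds as C3, a perfect octave lower; apply that shift to every note.
E5 becomes E4
G4 becomes G3
Eb4 becomes Eb3
Fb4 becomes Fb3
B4 becomes B3

E4 G3 Eb3 Fb3 B3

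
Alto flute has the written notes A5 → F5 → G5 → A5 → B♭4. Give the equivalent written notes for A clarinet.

G5 Eb5 F5 G5 Ab4

First find concert pitch: the alto flute sounds a perfect fourth below written, so A5 F5 G5 A5 B♭4 sounds E5 C5 D5 E5 F4.
Then write for A clarinet: it sounds a minor third below written, so the part must be a minor third above concert.
E5 → G5
C5 → Eb5
D5 → F5
E5 → G5
F4 → Ab4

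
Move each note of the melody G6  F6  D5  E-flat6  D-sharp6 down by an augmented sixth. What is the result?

Bbb5 Abb5 Fb4 Gbb5 F5

G6 down an augmented sixth is Bbb5.
An augmented sixth down from F6 gives Abb5.
D5 down an augmented sixth is Fb4.
Eb6: a sixth down reaches G, and 10 semitones makes it Gbb5.
D#6: a sixth down reaches F, and 10 semitones makes it F5.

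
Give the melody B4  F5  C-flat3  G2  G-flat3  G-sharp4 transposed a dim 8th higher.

Bb5 Fb6 Cbb4 Gb3 Gbb4 G5

B4 becomes Bb5
F5 becomes Fb6
Cb3 becomes Cbb4
G2 becomes Gb3
Gb3 becomes Gbb4
G#4 becomes G5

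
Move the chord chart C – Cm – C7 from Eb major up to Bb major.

G Gm G7

Eb major up to Bb major is a perfect fifth; each chord root moves by that interval while the quality stays the same.
C: root C up a perfect fifth → G, giving G.
Cm: root C up a perfect fifth → G, giving Gm.
C7: root C up a perfect fifth → G, giving G7.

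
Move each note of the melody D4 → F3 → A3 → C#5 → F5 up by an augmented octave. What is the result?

D#5 F#4 A#4 C##6 F#6

An augmented octave up from D4 gives D#5.
An augmented octave up from F3 gives F#4.
A3: an octave up reaches A, and 13 semitones makes it A#4.
C#5 up an augmented octave is C##6.
F5: an octave up reaches F, and 13 semitones makes it F#6.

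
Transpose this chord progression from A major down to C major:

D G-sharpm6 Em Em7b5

F Bm6 Gm Gm7b5

A major down to C major is a major sixth; each chord root moves by that interval while the quality stays the same.
D: root D down a major sixth → F, giving F.
G-sharpm6: root G-sharp down a major sixth → B, giving Bm6.
Em: root E down a major sixth → G, giving Gm.
Em7b5: root E down a major sixth → G, giving Gm7b5.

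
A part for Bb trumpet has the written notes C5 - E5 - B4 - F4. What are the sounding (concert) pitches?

Bb4 D5 A4 Eb4

Written C4 on the Bb trumpet sounds as Bb3, a major second lower; apply that shift to every note.
C5 → Bb4
E5 → D5
B4 → A4
F4 → Eb4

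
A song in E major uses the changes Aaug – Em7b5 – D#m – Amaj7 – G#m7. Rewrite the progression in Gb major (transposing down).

E major down to Gb major is an augmented sixth; each chord root moves by that interval while the quality stays the same.
Aaug: root A down an augmented sixth → Cb, giving Cbaug.
Em7b5: root E down an augmented sixth → Gb, giving Gbm7b5.
D#m: root D# down an augmented sixth → F, giving Fm.
Amaj7: root A down an augmented sixth → Cb, giving Cbmaj7.
G#m7: root G# down an augmented sixth → Bb, giving Bbm7.

Cbaug Gbm7b5 Fm Cbmaj7 Bbm7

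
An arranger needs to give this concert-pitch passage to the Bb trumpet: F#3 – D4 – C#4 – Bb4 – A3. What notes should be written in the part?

The Bb trumpet sounds a major second below written, so the written part must be a major second above concert — transpose each note up.
F#3 → G#3
D4 → E4
C#4 → D#4
Bb4 → C5
A3 → B3

G#3 E4 D#4 C5 B3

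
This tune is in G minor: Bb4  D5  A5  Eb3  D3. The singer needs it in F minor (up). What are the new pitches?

From G up to F is a minor seventh; apply that to each pitch.
Bb4 to Ab5
D5 to C6
A5 to G6
Eb3 to Db4
D3 to C4

Ab5 C6 G6 Db4 C4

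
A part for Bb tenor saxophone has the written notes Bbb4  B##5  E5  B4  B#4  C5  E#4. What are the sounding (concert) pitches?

The Bb tenor saxophone sounds a major ninth below written, so transpose each written note down a major ninth.
Bbb4 gives Abb3
B##5 gives A##4
E5 gives D4
B4 gives A3
B#4 gives A#3
C5 gives Bb3
E#4 gives D#3

Abb3 A##4 D4 A3 A#3 Bb3 D#3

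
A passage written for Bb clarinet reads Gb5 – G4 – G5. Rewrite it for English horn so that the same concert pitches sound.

Cb6 C5 C6

First find concert pitch: the Bb clarinet sounds a major second below written, so Gb5 G4 G5 sounds Fb5 F4 F5.
Then write for English horn: it sounds a perfect fifth below written, so the part must be a perfect fifth above concert.
Fb5 → Cb6
F4 → C5
F5 → C6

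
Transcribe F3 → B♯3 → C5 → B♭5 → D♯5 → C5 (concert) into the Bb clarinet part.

Written C4 sounds as Bb3 on the Bb clarinet, so concert pitches are written a major second up.
F3 to G3
B#3 to C##4
C5 to D5
Bb5 to C6
D#5 to E#5
C5 to D5

G3 C##4 D5 C6 E#5 D5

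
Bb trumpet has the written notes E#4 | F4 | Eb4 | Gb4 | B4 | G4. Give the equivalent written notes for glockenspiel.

First find concert pitch: the Bb trumpet sounds a major second below written, so E#4 F4 Eb4 Gb4 B4 G4 sounds D#4 Eb4 Db4 Fb4 A4 F4.
Then write for glockenspiel: it sounds a perfect fifteenth above written, so the part must be a perfect fifteenth below concert.
D#4 → D#2
Eb4 → Eb2
Db4 → Db2
Fb4 → Fb2
A4 → A2
F4 → F2

D#2 Eb2 Db2 Fb2 A2 F2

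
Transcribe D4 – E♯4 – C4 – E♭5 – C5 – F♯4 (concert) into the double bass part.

The double bass sounds a perfect octave below written, so the written part must be a perfect octave above concert — transpose each note up.
D4 → D5
E#4 → E#5
C4 → C5
Eb5 → Eb6
C5 → C6
F#4 → F#5

D5 E#5 C5 Eb6 C6 F#5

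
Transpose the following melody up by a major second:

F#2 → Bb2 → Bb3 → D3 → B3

G#2 C3 C4 E3 C#4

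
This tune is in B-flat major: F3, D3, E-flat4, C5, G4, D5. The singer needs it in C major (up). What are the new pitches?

G3 E3 F4 D5 A4 E5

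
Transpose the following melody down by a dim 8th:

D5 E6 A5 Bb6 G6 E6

D#4 E#5 A#4 B5 G#5 E#5

D5 gives D#4
E6 gives E#5
A5 gives A#4
Bb6 gives B5
G6 gives G#5
E6 gives E#5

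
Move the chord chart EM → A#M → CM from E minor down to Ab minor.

AbM DM FbM

E minor down to Ab minor is an augmented fifth; each chord root moves by that interval while the quality stays the same.
EM: root E down an augmented fifth → Ab, giving AbM.
A#M: root A# down an augmented fifth → D, giving DM.
CM: root C down an augmented fifth → Fb, giving FbM.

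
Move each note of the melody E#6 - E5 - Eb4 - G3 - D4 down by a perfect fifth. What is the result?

A#5 A4 Ab3 C3 G3

E#6 becomes A#5
E5 becomes A4
Eb4 becomes Ab3
G3 becomes C3
D4 becomes G3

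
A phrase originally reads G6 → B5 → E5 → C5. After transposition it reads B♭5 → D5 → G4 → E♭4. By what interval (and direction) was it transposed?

down a major sixth

From G6 to Bb5 is 6 letter names — a sixth of some quality.
Bb5 to G6 is 9 semitones, which makes it a major sixth; the second version is lower, so the direction is down.
Checking another pair — C5 → Eb4 — gives the same interval.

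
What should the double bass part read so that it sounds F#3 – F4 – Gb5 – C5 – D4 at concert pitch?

Written C4 sounds as C3 on the double bass, so concert pitches are written a perfect octave up.
F#3 → F#4
F4 → F5
Gb5 → Gb6
C5 → C6
D4 → D5

F#4 F5 Gb6 C6 D5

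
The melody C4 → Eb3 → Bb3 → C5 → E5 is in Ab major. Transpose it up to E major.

Ab major to E major up is an augmented fifth, so every note moves up by that interval.
C4 becomes G#4
Eb3 becomes B3
Bb3 becomes F#4
C5 becomes G#5
E5 becomes B#5

G#4 B3 F#4 G#5 B#5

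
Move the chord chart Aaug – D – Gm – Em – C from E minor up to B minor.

Eaug A Dm Bm G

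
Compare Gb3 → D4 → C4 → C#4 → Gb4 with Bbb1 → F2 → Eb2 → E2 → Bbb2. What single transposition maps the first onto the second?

down a major thirteenth

From Gb3 to Bbb1 is 13 letter names — a thirteenth of some quality.
Bbb1 to Gb3 is 21 semitones, which makes it a major thirteenth; the second version is lower, so the direction is down.
Checking another pair — Gb4 → Bbb2 — gives the same interval.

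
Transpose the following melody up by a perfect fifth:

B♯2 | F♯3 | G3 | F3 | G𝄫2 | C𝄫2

F##3 C#4 D4 C4 Dbb3 Gbb2

B#2: a fifth up reaches F, and 7 semitones makes it F##3.
A perfect fifth up from F#3 gives C#4.
G3 up a perfect fifth is D4.
F3 up a perfect fifth is C4.
Gbb2 up a perfect fifth is Dbb3.
Cbb2: a fifth up reaches G, and 7 semitones makes it Gbb2.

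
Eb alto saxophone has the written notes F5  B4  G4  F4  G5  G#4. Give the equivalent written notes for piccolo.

Ab3 D3 Bb2 Ab2 Bb3 B2

First find concert pitch: the Eb alto saxophone sounds a major sixth below written, so F5 B4 G4 F4 G5 G#4 sounds Ab4 D4 Bb3 Ab3 Bb4 B3.
Then write for piccolo: it sounds a perfect octave above written, so the part must be a perfect octave below concert.
Ab4 → Ab3
D4 → D3
Bb3 → Bb2
Ab3 → Ab2
Bb4 → Bb3
B3 → B2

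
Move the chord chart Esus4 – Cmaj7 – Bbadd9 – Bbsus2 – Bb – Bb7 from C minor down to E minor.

C minor down to E minor is a minor sixth; each chord root moves by that interval while the quality stays the same.
Esus4: root E down a minor sixth → G#, giving G#sus4.
Cmaj7: root C down a minor sixth → E, giving Emaj7.
Bbadd9: root Bb down a minor sixth → D, giving Dadd9.
Bbsus2: root Bb down a minor sixth → D, giving Dsus2.
Bb: root Bb down a minor sixth → D, giving D.
Bb7: root Bb down a minor sixth → D, giving D7.

G#sus4 Emaj7 Dadd9 Dsus2 D D7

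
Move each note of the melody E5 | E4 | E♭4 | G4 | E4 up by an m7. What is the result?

D6 D5 Db5 F5 D5

E5 to D6
E4 to D5
Eb4 to Db5
G4 to F5
E4 to D5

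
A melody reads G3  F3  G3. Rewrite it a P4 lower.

D3 C3 D3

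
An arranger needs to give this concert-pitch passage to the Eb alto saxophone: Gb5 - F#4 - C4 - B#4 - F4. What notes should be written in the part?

Eb6 D#5 A4 G##5 D5

The Eb alto saxophone sounds a major sixth below written, so the written part must be a major sixth above concert — transpose each note up.
Gb5 becomes Eb6
F#4 becomes D#5
C4 becomes A4
B#4 becomes G##5
F4 becomes D5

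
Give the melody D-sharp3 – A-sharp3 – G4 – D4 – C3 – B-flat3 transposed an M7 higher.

A major seventh up from D#3 gives C##4.
A#3 up a major seventh is G##4.
G4 up a major seventh is F#5.
D4 up a major seventh is C#5.
C3: a seventh up reaches B, and 11 semitones makes it B3.
Bb3 up a major seventh is A4.

C##4 G##4 F#5 C#5 B3 A4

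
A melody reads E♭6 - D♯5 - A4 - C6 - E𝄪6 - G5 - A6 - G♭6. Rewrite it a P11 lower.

A perfect eleventh down from Eb6 gives Bb4.
D#5: an eleventh down reaches A, and 17 semitones makes it A#3.
A4: an eleventh down reaches E, and 17 semitones makes it E3.
C6 down a perfect eleventh is G4.
E##6: an eleventh down reaches B, and 17 semitones makes it B##4.
G5 down a perfect eleventh is D4.
A6 down a perfect eleventh is E5.
Gb6 down a perfect eleventh is Db5.

Bb4 A#3 E3 G4 B##4 D4 E5 Db5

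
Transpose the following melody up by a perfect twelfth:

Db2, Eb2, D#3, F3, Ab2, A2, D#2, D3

Db2: a twelfth up reaches A, and 19 semitones makes it Ab3.
A perfect twelfth up from Eb2 gives Bb3.
D#3 up a perfect twelfth is A#4.
A perfect twelfth up from F3 gives C5.
Ab2 up a perfect twelfth is Eb4.
A2: a twelfth up reaches E, and 19 semitones makes it E4.
D#2 up a perfect twelfth is A#3.
A perfect twelfth up from D3 gives A4.

Ab3 Bb3 A#4 C5 Eb4 E4 A#3 A4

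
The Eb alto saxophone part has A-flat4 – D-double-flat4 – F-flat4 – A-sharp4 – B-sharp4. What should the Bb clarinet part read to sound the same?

Db4 Gbb3 Bbb3 D#4 E#4

First find concert pitch: the Eb alto saxophone sounds a major sixth below written, so A-flat4 D-double-flat4 F-flat4 A-sharp4 B-sharp4 sounds Cb4 Fbb3 Abb3 C#4 D#4.
Then write for Bb clarinet: it sounds a major second below written, so the part must be a major second above concert.
Cb4 → Db4
Fbb3 → Gbb3
Abb3 → Bbb3
C#4 → D#4
D#4 → E#4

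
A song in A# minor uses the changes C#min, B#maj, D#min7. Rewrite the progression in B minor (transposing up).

Dmin C#maj Emin7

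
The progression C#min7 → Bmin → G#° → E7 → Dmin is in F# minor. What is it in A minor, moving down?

F# minor down to A minor is a major sixth; each chord root moves by that interval while the quality stays the same.
C#min7: root C# down a major sixth → E, giving Emin7.
Bmin: root B down a major sixth → D, giving Dmin.
G#°: root G# down a major sixth → B, giving B°.
E7: root E down a major sixth → G, giving G7.
Dmin: root D down a major sixth → F, giving Fmin.

Emin7 Dmin B° G7 Fmin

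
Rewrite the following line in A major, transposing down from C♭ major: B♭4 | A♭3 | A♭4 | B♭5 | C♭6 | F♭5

From C♭ down to A is a diminished third; apply that to each pitch.
Bb4 gives G#4
Ab3 gives F#3
Ab4 gives F#4
Bb5 gives G#5
Cb6 gives A5
Fb5 gives D5

G#4 F#3 F#4 G#5 A5 D5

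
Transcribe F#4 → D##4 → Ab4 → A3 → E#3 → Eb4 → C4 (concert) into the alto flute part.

B4 G##4 Db5 D4 A#3 Ab4 F4

Written C4 sounds as G3 on the alto flute, so concert pitches are written a perfect fourth up.
F#4 to B4
D##4 to G##4
Ab4 to Db5
A3 to D4
E#3 to A#3
Eb4 to Ab4
C4 to F4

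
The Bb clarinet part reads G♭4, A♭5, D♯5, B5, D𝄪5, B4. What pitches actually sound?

Fb4 Gb5 C#5 A5 C##5 A4

The Bb clarinet sounds a major second below written, so transpose each written note down a major second.
Gb4 becomes Fb4
Ab5 becomes Gb5
D#5 becomes C#5
B5 becomes A5
D##5 becomes C##5
B4 becomes A4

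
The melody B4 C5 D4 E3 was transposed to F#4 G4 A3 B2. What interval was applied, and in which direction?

down a perfect fourth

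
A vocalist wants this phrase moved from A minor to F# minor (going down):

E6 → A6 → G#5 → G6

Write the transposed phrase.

A minor to F# minor down is a minor third, so every note moves down by that interval.
E6 -> C#6
A6 -> F#6
G#5 -> E#5
G6 -> E6

C#6 F#6 E#5 E6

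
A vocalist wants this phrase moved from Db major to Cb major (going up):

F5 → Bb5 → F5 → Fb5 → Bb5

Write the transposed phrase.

Db major to Cb major up is a minor seventh, so every note moves up by that interval.
F5 -> Eb6
Bb5 -> Ab6
F5 -> Eb6
Fb5 -> Ebb6
Bb5 -> Ab6

Eb6 Ab6 Eb6 Ebb6 Ab6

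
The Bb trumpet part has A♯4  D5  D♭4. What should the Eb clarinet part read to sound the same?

E#4 A4 Ab3

First find concert pitch: the Bb trumpet sounds a major second below written, so A♯4 D5 D♭4 sounds G#4 C5 Cb4.
Then write for Eb clarinet: it sounds a minor third above written, so the part must be a minor third below concert.
G#4 → E#4
C5 → A4
Cb4 → Ab3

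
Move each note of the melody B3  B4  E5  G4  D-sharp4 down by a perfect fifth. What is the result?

E3 E4 A4 C4 G#3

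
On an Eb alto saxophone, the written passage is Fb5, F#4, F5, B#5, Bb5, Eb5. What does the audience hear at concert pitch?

Written C4 on the Eb alto saxophone sounds as Eb3, a major sixth lower; apply that shift to every note.
Fb5 -> Abb4
F#4 -> A3
F5 -> Ab4
B#5 -> D#5
Bb5 -> Db5
Eb5 -> Gb4

Abb4 A3 Ab4 D#5 Db5 Gb4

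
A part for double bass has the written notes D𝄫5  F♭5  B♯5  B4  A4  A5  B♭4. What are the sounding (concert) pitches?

Dbb4 Fb4 B#4 B3 A3 A4 Bb3

Written C4 on the double bass sounds as C3, a perfect octave lower; apply that shift to every note.
Dbb5 to Dbb4
Fb5 to Fb4
B#5 to B#4
B4 to B3
A4 to A3
A5 to A4
Bb4 to Bb3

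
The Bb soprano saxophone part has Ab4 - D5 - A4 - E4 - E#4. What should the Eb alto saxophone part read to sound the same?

First find concert pitch: the Bb soprano saxophone sounds a major second below written, so Ab4 D5 A4 E4 E#4 sounds Gb4 C5 G4 D4 D#4.
Then write for Eb alto saxophone: it sounds a major sixth below written, so the part must be a major sixth above concert.
Gb4 → Eb5
C5 → A5
G4 → E5
D4 → B4
D#4 → B#4

Eb5 A5 E5 B4 B#4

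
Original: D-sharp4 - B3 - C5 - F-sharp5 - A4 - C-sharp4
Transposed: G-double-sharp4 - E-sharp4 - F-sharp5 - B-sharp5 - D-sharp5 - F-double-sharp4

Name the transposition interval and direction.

up an augmented fourth

From D#4 to G##4 is 4 letter names — a fourth of some quality.
D#4 to G##4 is 6 semitones, which makes it an augmented fourth; the second version is higher, so the direction is up.
Checking another pair — C#4 → F##4 — gives the same interval.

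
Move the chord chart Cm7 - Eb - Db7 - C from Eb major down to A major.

F#m7 A G7 F#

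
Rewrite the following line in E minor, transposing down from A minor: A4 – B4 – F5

E4 F#4 C5

From A down to E is a perfect fourth; apply that to each pitch.
A4 to E4
B4 to F#4
F5 to C5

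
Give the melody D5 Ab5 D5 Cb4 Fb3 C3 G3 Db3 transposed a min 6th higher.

Bb5 Fb6 Bb5 Abb4 Dbb4 Ab3 Eb4 Bbb3

D5: a sixth up reaches B, and 8 semitones makes it Bb5.
A minor sixth up from Ab5 gives Fb6.
A minor sixth up from D5 gives Bb5.
Cb4: a sixth up reaches A, and 8 semitones makes it Abb4.
Fb3 up a minor sixth is Dbb4.
C3 up a minor sixth is Ab3.
A minor sixth up from G3 gives Eb4.
Db3: a sixth up reaches B, and 8 semitones makes it Bbb3.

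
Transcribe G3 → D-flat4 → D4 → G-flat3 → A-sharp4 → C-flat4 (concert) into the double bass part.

The double bass sounds a perfect octave below written, so the written part must be a perfect octave above concert — transpose each note up.
G3 -> G4
Db4 -> Db5
D4 -> D5
Gb3 -> Gb4
A#4 -> A#5
Cb4 -> Cb5

G4 Db5 D5 Gb4 A#5 Cb5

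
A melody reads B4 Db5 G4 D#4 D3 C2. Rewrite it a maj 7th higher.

B4 -> A#5
Db5 -> C6
G4 -> F#5
D#4 -> C##5
D3 -> C#4
C2 -> B2

A#5 C6 F#5 C##5 C#4 B2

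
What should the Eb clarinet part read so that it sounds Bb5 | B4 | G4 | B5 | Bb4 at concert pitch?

G5 G#4 E4 G#5 G4

The Eb clarinet sounds a minor third above written, so the written part must be a minor third below concert — transpose each note down.
Bb5 becomes G5
B4 becomes G#4
G4 becomes E4
B5 becomes G#5
Bb4 becomes G4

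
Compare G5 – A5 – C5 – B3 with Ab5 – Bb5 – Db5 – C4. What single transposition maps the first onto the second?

From G5 to Ab5 is 2 letter names — a second of some quality.
G5 to Ab5 is 1 semitone, which makes it a minor second; the second version is higher, so the direction is up.
Checking another pair — B3 → C4 — gives the same interval.

up a minor second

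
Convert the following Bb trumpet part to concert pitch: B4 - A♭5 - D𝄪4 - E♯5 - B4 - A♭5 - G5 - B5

A4 Gb5 C##4 D#5 A4 Gb5 F5 A5

The Bb trumpet sounds a major second below written, so transpose each written note down a major second.
B4 → A4
Ab5 → Gb5
D##4 → C##4
E#5 → D#5
B4 → A4
Ab5 → Gb5
G5 → F5
B5 → A5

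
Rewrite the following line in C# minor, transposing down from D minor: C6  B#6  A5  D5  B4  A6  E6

From D down to C# is a minor second; apply that to each pitch.
C6 to B5
B#6 to A##6
A5 to G#5
D5 to C#5
B4 to A#4
A6 to G#6
E6 to D#6

B5 A##6 G#5 C#5 A#4 G#6 D#6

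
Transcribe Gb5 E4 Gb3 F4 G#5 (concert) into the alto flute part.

Cb6 A4 Cb4 Bb4 C#6

Written C4 sounds as G3 on the alto flute, so concert pitches are written a perfect fourth up.
Gb5 -> Cb6
E4 -> A4
Gb3 -> Cb4
F4 -> Bb4
G#5 -> C#6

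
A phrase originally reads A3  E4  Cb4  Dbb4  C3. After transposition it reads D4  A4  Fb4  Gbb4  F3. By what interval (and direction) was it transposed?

up a perfect fourth

From A3 to D4 is 4 letter names — a fourth of some quality.
A3 to D4 is 5 semitones, which makes it a perfect fourth; the second version is higher, so the direction is up.
Checking another pair — C3 → F3 — gives the same interval.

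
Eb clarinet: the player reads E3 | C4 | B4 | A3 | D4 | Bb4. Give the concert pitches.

G3 Eb4 D5 C4 F4 Db5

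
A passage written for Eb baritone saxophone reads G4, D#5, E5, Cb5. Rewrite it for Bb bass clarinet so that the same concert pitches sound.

First find concert pitch: the Eb baritone saxophone sounds a major thirteenth below written, so G4 D#5 E5 Cb5 sounds Bb2 F#3 G3 Ebb3.
Then write for Bb bass clarinet: it sounds a major ninth below written, so the part must be a major ninth above concert.
Bb2 → C4
F#3 → G#4
G3 → A4
Ebb3 → Fb4

C4 G#4 A4 Fb4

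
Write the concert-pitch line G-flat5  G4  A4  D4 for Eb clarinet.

Eb5 E4 F#4 B3

The Eb clarinet sounds a minor third above written, so the written part must be a minor third below concert — transpose each note down.
Gb5 to Eb5
G4 to E4
A4 to F#4
D4 to B3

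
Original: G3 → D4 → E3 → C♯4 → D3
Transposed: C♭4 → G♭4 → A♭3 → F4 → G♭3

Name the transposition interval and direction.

Take the first pair: G3 → Cb4. G to C spans 4 letter names, so the interval is some kind of fourth.
G3 to Cb4 is 4 semitones, which makes it a diminished fourth; the second version is higher, so the direction is up.
Checking another pair — D3 → Gb3 — gives the same interval.

up a diminished fourth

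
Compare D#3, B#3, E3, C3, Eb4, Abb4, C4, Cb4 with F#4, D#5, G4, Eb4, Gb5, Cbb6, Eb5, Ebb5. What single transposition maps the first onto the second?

up a minor tenth

From D#3 to F#4 is 10 letter names — a tenth of some quality.
D#3 to F#4 is 15 semitones, which makes it a minor tenth; the second version is higher, so the direction is up.
Checking another pair — Cb4 → Ebb5 — gives the same interval.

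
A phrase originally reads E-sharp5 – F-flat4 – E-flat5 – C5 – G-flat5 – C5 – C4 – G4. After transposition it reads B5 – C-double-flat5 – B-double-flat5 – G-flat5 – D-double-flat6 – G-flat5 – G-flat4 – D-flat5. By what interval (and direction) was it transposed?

up a diminished fifth

Take the first pair: E#5 → B5. E to B spans 5 letter names, so the interval is some kind of fifth.
E#5 to B5 is 6 semitones, which makes it a diminished fifth; the second version is higher, so the direction is up.
Checking another pair — G4 → Db5 — gives the same interval.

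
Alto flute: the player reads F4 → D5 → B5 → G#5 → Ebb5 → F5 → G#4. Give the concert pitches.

Written C4 on the alto flute sounds as G3, a perfect fourth lower; apply that shift to every note.
F4 -> C4
D5 -> A4
B5 -> F#5
G#5 -> D#5
Ebb5 -> Bbb4
F5 -> C5
G#4 -> D#4

C4 A4 F#5 D#5 Bbb4 C5 D#4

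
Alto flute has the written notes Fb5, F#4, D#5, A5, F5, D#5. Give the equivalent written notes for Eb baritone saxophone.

First find concert pitch: the alto flute sounds a perfect fourth below written, so Fb5 F#4 D#5 A5 F5 D#5 sounds Cb5 C#4 A#4 E5 C5 A#4.
Then write for Eb baritone saxophone: it sounds a major thirteenth below written, so the part must be a major thirteenth above concert.
Cb5 → Ab6
C#4 → A#5
A#4 → F##6
E5 → C#7
C5 → A6
A#4 → F##6

Ab6 A#5 F##6 C#7 A6 F##6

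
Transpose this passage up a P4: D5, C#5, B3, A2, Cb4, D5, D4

D5 to G5
C#5 to F#5
B3 to E4
A2 to D3
Cb4 to Fb4
D5 to G5
D4 to G4

G5 F#5 E4 D3 Fb4 G5 G4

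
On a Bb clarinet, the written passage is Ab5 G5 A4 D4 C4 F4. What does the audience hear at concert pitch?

Gb5 F5 G4 C4 Bb3 Eb4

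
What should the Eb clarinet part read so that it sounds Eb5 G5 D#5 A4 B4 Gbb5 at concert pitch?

C5 E5 B#4 F#4 G#4 Ebb5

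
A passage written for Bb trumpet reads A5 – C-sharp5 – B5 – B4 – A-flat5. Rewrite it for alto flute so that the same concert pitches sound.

C6 E5 D6 D5 Cb6

First find concert pitch: the Bb trumpet sounds a major second below written, so A5 C-sharp5 B5 B4 A-flat5 sounds G5 B4 A5 A4 Gb5.
Then write for alto flute: it sounds a perfect fourth below written, so the part must be a perfect fourth above concert.
G5 → C6
B4 → E5
A5 → D6
A4 → D5
Gb5 → Cb6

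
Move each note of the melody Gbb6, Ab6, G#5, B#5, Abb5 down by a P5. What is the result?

Cbb6 Db6 C#5 E#5 Dbb5

Gbb6: a fifth down reaches C, and 7 semitones makes it Cbb6.
A perfect fifth down from Ab6 gives Db6.
A perfect fifth down from G#5 gives C#5.
A perfect fifth down from B#5 gives E#5.
Abb5: a fifth down reaches D, and 7 semitones makes it Dbb5.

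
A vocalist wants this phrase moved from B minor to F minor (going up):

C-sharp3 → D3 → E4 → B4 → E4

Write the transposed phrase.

B minor to F minor up is a diminished fifth, so every note moves up by that interval.
C#3 becomes G3
D3 becomes Ab3
E4 becomes Bb4
B4 becomes F5
E4 becomes Bb4

G3 Ab3 Bb4 F5 Bb4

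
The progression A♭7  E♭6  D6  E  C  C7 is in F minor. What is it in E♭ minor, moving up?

Gb7 Db6 C6 D Bb Bb7

F minor up to E♭ minor is a minor seventh; each chord root moves by that interval while the quality stays the same.
A♭7: root A♭ up a minor seventh → Gb, giving Gb7.
E♭6: root E♭ up a minor seventh → Db, giving Db6.
D6: root D up a minor seventh → C, giving C6.
E: root E up a minor seventh → D, giving D.
C: root C up a minor seventh → Bb, giving Bb.
C7: root C up a minor seventh → Bb, giving Bb7.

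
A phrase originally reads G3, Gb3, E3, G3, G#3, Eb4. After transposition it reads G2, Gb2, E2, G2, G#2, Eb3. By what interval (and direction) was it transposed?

From G3 to G2 is 8 letter names — an octave of some quality.
G2 to G3 is 12 semitones, which makes it a perfect octave; the second version is lower, so the direction is down.
Checking another pair — Eb4 → Eb3 — gives the same interval.

down a perfect octave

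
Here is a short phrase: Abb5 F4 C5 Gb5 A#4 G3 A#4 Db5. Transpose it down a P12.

Dbb4 Bb2 F3 Cb4 D#3 C2 D#3 Gb3

Abb5 → Dbb4
F4 → Bb2
C5 → F3
Gb5 → Cb4
A#4 → D#3
G3 → C2
A#4 → D#3
Db5 → Gb3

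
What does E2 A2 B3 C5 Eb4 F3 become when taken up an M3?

E2: a third up reaches G, and 4 semitones makes it G#2.
A2: a third up reaches C, and 4 semitones makes it C#3.
A major third up from B3 gives D#4.
A major third up from C5 gives E5.
Eb4 up a major third is G4.
A major third up from F3 gives A3.

G#2 C#3 D#4 E5 G4 A3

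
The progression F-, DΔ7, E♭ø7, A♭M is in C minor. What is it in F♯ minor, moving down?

C minor down to F♯ minor is a diminished fifth; each chord root moves by that interval while the quality stays the same.
F-: root F down a diminished fifth → B, giving B-.
DΔ7: root D down a diminished fifth → G#, giving G#Δ7.
E♭ø7: root E♭ down a diminished fifth → A, giving Aø7.
A♭M: root A♭ down a diminished fifth → D, giving DM.

B- G#Δ7 Aø7 DM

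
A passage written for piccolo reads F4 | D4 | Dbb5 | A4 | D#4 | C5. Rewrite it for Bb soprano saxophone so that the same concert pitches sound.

First find concert pitch: the piccolo sounds a perfect octave above written, so F4 D4 Dbb5 A4 D#4 C5 sounds F5 D5 Dbb6 A5 D#5 C6.
Then write for Bb soprano saxophone: it sounds a major second below written, so the part must be a major second above concert.
F5 → G5
D5 → E5
Dbb6 → Ebb6
A5 → B5
D#5 → E#5
C6 → D6

G5 E5 Ebb6 B5 E#5 D6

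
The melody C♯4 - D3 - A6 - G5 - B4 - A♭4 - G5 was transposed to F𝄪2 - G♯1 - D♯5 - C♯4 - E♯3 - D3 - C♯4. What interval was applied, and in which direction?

down a diminished twelfth

Take the first pair: C#4 → F##2. C to F spans 12 letter names, so the interval is some kind of twelfth.
F##2 to C#4 is 18 semitones, which makes it a diminished twelfth; the second version is lower, so the direction is down.
Checking another pair — G5 → C#4 — gives the same interval.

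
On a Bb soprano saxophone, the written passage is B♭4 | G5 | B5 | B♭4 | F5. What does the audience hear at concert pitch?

Ab4 F5 A5 Ab4 Eb5

Written C4 on the Bb soprano saxophone sounds as Bb3, a major second lower; apply that shift to every note.
Bb4 -> Ab4
G5 -> F5
B5 -> A5
Bb4 -> Ab4
F5 -> Eb5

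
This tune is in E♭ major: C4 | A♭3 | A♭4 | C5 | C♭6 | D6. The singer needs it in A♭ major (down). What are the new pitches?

From E♭ down to A♭ is a perfect fifth; apply that to each pitch.
C4 -> F3
Ab3 -> Db3
Ab4 -> Db4
C5 -> F4
Cb6 -> Fb5
D6 -> G5

F3 Db3 Db4 F4 Fb5 G5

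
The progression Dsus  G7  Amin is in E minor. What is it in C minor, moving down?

Bbsus Eb7 Fmin

E minor down to C minor is a major third; each chord root moves by that interval while the quality stays the same.
Dsus: root D down a major third → Bb, giving Bbsus.
G7: root G down a major third → Eb, giving Eb7.
Amin: root A down a major third → F, giving Fmin.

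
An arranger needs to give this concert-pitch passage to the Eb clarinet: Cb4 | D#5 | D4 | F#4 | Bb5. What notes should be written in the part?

Ab3 B#4 B3 D#4 G5

The Eb clarinet sounds a minor third above written, so the written part must be a minor third below concert — transpose each note down.
Cb4 to Ab3
D#5 to B#4
D4 to B3
F#4 to D#4
Bb5 to G5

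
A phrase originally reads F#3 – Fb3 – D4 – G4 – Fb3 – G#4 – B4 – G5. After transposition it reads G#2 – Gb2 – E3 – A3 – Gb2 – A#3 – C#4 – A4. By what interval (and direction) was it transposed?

From F#3 to G#2 is 7 letter names — a seventh of some quality.
G#2 to F#3 is 10 semitones, which makes it a minor seventh; the second version is lower, so the direction is down.
Checking another pair — G5 → A4 — gives the same interval.

down a minor seventh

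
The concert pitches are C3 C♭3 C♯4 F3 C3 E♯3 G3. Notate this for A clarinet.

Eb3 Ebb3 E4 Ab3 Eb3 G#3 Bb3

Written C4 sounds as A3 on the A clarinet, so concert pitches are written a minor third up.
C3 to Eb3
Cb3 to Ebb3
C#4 to E4
F3 to Ab3
C3 to Eb3
E#3 to G#3
G3 to Bb3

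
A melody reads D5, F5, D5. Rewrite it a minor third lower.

D5 down a minor third is B4.
A minor third down from F5 gives D5.
D5 down a minor third is B4.

B4 D5 B4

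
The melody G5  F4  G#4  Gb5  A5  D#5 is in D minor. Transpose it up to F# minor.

D minor to F# minor up is a major third, so every note moves up by that interval.
G5 gives B5
F4 gives A4
G#4 gives B#4
Gb5 gives Bb5
A5 gives C#6
D#5 gives F##5

B5 A4 B#4 Bb5 C#6 F##5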